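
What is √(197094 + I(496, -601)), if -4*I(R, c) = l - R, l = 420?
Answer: √197113 ≈ 443.97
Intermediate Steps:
I(R, c) = -105 + R/4 (I(R, c) = -(420 - R)/4 = -105 + R/4)
√(197094 + I(496, -601)) = √(197094 + (-105 + (¼)*496)) = √(197094 + (-105 + 124)) = √(197094 + 19) = √197113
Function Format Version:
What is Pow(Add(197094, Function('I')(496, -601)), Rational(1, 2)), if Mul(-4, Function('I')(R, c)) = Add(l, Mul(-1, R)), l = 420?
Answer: Pow(197113, Rational(1, 2)) ≈ 443.97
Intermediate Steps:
Function('I')(R, c) = Add(-105, Mul(Rational(1, 4), R)) (Function('I')(R, c) = Mul(Rational(-1, 4), Add(420, Mul(-1, R))) = Add(-105, Mul(Rational(1, 4), R)))
Pow(Add(197094, Function('I')(496, -601)), Rational(1, 2)) = Pow(Add(197094, Add(-105, Mul(Rational(1, 4), 496))), Rational(1, 2)) = Pow(Add(197094, Add(-105, 124)), Rational(1, 2)) = Pow(Add(197094, 19), Rational(1, 2)) = Pow(197113, Rational(1, 2))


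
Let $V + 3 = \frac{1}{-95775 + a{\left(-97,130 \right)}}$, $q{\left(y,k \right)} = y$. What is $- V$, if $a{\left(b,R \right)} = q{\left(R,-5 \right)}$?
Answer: $\frac{286936}{95645} \approx 3.0$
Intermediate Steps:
$a{\left(b,R \right)} = R$
$V = - \frac{286936}{95645}$ ($V = -3 + \frac{1}{-95775 + 130} = -3 + \frac{1}{-95645} = -3 - \frac{1}{95645} = - \frac{286936}{95645} \approx -3.0$)
$- V = \left(-1\right) \left(- \frac{286936}{95645}\right) = \frac{286936}{95645}$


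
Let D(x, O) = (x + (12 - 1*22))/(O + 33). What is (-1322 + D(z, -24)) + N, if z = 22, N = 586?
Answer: -2204/3 ≈ -734.67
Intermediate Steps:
D(x, O) = (-10 + x)/(33 + O) (D(x, O) = (x + (12 - 22))/(33 + O) = (x - 10)/(33 + O) = (-10 + x)/(33 + O))
(-1322 + D(z, -24)) + N = (-1322 + (-10 + 22)/(33 - 24)) + 586 = (-1322 + 12/9) + 586 = (-1322 + (⅑)*12) + 586 = (-1322 + 4/3) + 586 = -3962/3 + 586 = -2204/3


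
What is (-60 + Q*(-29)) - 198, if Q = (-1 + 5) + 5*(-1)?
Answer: -229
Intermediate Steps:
Q = -1 (Q = 4 - 5 = -1)
(-60 + Q*(-29)) - 198 = (-60 - 1*(-29)) - 198 = (-60 + 29) - 198 = -31 - 198 = -229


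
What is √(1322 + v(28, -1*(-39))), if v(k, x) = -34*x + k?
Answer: 2*√6 ≈ 4.8990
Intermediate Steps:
v(k, x) = k - 34*x
√(1322 + v(28, -1*(-39))) = √(1322 + (28 - (-34)*(-39))) = √(1322 + (28 - 34*39)) = √(1322 + (28 - 1326)) = √(1322 - 1298) = √24 = 2*√6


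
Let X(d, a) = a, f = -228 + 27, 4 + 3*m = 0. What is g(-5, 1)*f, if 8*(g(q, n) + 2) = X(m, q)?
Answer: 4221/8 ≈ 527.63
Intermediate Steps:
m = -4/3 (m = -4/3 + (1/3)*0 = -4/3 + 0 = -4/3 ≈ -1.3333)
f = -201
g(q, n) = -2 + q/8
g(-5, 1)*f = (-2 + (1/8)*(-5))*(-201) = (-2 - 5/8)*(-201) = -21/8*(-201) = 4221/8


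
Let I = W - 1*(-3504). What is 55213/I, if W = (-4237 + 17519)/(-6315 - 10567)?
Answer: 466052933/29570623 ≈ 15.761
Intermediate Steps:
W = -6641/8441 (W = 13282/(-16882) = 13282*(-1/16882) = -6641/8441 ≈ -0.78675)
I = 29570623/8441 (I = -6641/8441 - 1*(-3504) = -6641/8441 + 3504 = 29570623/8441 ≈ 3503.2)
55213/I = 55213/(29570623/8441) = 55213*(8441/29570623) = 466052933/29570623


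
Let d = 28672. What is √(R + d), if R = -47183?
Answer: I*√18511 ≈ 136.06*I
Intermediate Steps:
√(R + d) = √(-47183 + 28672) = √(-18511) = I*√18511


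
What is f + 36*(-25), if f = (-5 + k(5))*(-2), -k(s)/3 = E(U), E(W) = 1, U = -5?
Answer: -884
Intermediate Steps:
k(s) = -3 (k(s) = -3*1 = -3)
f = 16 (f = (-5 - 3)*(-2) = -8*(-2) = 16)
f + 36*(-25) = 16 + 36*(-25) = 16 - 900 = -884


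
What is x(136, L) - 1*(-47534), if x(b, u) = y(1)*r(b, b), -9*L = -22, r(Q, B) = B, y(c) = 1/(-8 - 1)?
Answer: 427670/9 ≈ 47519.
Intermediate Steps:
y(c) = -⅑ (y(c) = 1/(-9) = -⅑)
L = 22/9 (L = -⅑*(-22) = 22/9 ≈ 2.4444)
x(b, u) = -b/9
x(136, L) - 1*(-47534) = -⅑*136 - 1*(-47534) = -136/9 + 47534 = 427670/9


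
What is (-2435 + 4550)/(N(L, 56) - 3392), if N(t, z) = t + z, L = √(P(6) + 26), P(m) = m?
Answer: -881955/1391108 - 2115*√2/2782216 ≈ -0.63507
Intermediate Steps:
L = 4*√2 (L = √(6 + 26) = √32 = 4*√2 ≈ 5.6569)
(-2435 + 4550)/(N(L, 56) - 3392) = (-2435 + 4550)/((4*√2 + 56) - 3392) = 2115/((56 + 4*√2) - 3392) = 2115/(-3336 + 4*√2)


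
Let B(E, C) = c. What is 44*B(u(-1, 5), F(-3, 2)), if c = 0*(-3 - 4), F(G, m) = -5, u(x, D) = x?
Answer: 0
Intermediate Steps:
c = 0 (c = 0*(-7) = 0)
B(E, C) = 0
44*B(u(-1, 5), F(-3, 2)) = 44*0 = 0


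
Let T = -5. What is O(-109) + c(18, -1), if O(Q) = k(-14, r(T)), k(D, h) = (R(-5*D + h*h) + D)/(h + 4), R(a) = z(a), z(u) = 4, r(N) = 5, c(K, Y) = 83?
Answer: 737/9 ≈ 81.889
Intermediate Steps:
R(a) = 4
k(D, h) = (4 + D)/(4 + h) (k(D, h) = (4 + D)/(h + 4) = (4 + D)/(4 + h))
O(Q) = -10/9 (O(Q) = (4 - 14)/(4 + 5) = -10/9)
O(-109) + c(18, -1) = -10/9 + 83 = 737/9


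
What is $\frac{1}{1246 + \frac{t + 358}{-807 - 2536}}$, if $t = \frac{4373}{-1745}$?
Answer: $\frac{5833535}{7267964273} \approx 0.00080264$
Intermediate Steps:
$t = - \frac{4373}{1745}$ ($t = 4373 \left(- \frac{1}{1745}\right) = - \frac{4373}{1745} \approx -2.506$)
$\frac{1}{1246 + \frac{t + 358}{-807 - 2536}} = \frac{1}{1246 + \frac{- \frac{4373}{1745} + 358}{-807 - 2536}} = \frac{1}{1246 + \frac{620337}{1745 \left(-3343\right)}} = \frac{1}{1246 + \frac{620337}{1745} \left(- \frac{1}{3343}\right)} = \frac{1}{1246 - \frac{620337}{5833535}} = \frac{1}{\frac{7267964273}{5833535}} = \frac{5833535}{7267964273}$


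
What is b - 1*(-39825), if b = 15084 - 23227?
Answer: 31682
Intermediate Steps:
b = -8143
b - 1*(-39825) = -8143 - 1*(-39825) = -8143 + 39825 = 31682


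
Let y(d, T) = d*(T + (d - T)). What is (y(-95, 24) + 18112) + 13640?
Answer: 40777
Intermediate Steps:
y(d, T) = d**2 (y(d, T) = d*d = d**2)
(y(-95, 24) + 18112) + 13640 = ((-95)**2 + 18112) + 13640 = (9025 + 18112) + 13640 = 27137 + 13640 = 40777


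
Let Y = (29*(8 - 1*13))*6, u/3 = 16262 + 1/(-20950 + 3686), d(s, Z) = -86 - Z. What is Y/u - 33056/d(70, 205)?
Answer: 1030991271488/9077491733 ≈ 113.58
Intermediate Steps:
u = 842241501/17264 (u = 3*(16262 + 1/(-20950 + 3686)) = 3*(16262 + 1/(-17264)) = 3*(16262 - 1/17264) = 3*(280747167/17264) = 842241501/17264 ≈ 48786.)
Y = -870 (Y = (29*(8 - 13))*6 = (29*(-5))*6 = -145*6 = -870)
Y/u - 33056/d(70, 205) = -870/842241501/17264 - 33056/(-86 - 1*205) = -870*17264/842241501 - 33056/(-86 - 205) = -5006560/280747167 - 33056/(-291) = -5006560/280747167 - 33056*(-1/291) = -5006560/280747167 + 33056/291 = 1030991271488/9077491733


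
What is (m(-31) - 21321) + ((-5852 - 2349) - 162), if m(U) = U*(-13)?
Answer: -29281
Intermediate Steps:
m(U) = -13*U
(m(-31) - 21321) + ((-5852 - 2349) - 162) = (-13*(-31) - 21321) + ((-5852 - 2349) - 162) = (403 - 21321) + (-8201 - 162) = -20918 - 8363 = -29281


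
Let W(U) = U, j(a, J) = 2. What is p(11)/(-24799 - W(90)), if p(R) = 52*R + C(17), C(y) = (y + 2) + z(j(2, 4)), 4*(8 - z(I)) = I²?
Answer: -598/24889 ≈ -0.024027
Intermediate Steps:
z(I) = 8 - I²/4
C(y) = 9 + y (C(y) = (y + 2) + (8 - ¼*2²) = (2 + y) + (8 - ¼*4) = (2 + y) + (8 - 1) = (2 + y) + 7 = 9 + y)
p(R) = 26 + 52*R (p(R) = 52*R + (9 + 17) = 52*R + 26 = 26 + 52*R)
p(11)/(-24799 - W(90)) = (26 + 52*11)/(-24799 - 1*90) = (26 + 572)/(-24799 - 90) = 598/(-24889) = 598*(-1/24889) = -598/24889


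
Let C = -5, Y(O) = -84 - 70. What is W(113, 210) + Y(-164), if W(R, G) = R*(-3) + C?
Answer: -498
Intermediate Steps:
Y(O) = -154
W(R, G) = -5 - 3*R (W(R, G) = R*(-3) - 5 = -3*R - 5 = -5 - 3*R)
W(113, 210) + Y(-164) = (-5 - 3*113) - 154 = (-5 - 339) - 154 = -344 - 154 = -498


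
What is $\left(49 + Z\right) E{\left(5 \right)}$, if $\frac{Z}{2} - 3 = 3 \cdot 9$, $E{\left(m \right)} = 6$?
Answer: $654$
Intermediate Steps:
$Z = 60$ ($Z = 6 + 2 \cdot 3 \cdot 9 = 6 + 2 \cdot 27 = 6 + 54 = 60$)
$\left(49 + Z\right) E{\left(5 \right)} = \left(49 + 60\right) 6 = 109 \cdot 6 = 654$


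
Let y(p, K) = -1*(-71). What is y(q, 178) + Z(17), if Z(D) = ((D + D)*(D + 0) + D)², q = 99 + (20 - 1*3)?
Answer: 354096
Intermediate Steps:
q = 116 (q = 99 + (20 - 3) = 99 + 17 = 116)
y(p, K) = 71
Z(D) = (D + 2*D²)² (Z(D) = ((2*D)*D + D)² = (2*D² + D)² = (D + 2*D²)²)
y(q, 178) + Z(17) = 71 + 17²*(1 + 2*17)² = 71 + 289*(1 + 34)² = 71 + 289*35² = 71 + 289*1225 = 71 + 354025 = 354096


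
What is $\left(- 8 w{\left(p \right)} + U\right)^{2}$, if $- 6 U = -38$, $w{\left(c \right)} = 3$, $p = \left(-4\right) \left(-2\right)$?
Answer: $\frac{2809}{9} \approx 312.11$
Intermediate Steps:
$p = 8$
$U = \frac{19}{3}$ ($U = \left(- \frac{1}{6}\right) \left(-38\right) = \frac{19}{3} \approx 6.3333$)
$\left(- 8 w{\left(p \right)} + U\right)^{2} = \left(\left(-8\right) 3 + \frac{19}{3}\right)^{2} = \left(-24 + \frac{19}{3}\right)^{2} = \left(- \frac{53}{3}\right)^{2} = \frac{2809}{9}$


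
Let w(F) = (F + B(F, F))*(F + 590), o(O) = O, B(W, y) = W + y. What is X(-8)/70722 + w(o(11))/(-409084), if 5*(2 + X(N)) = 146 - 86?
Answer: -699269293/14465619324 ≈ -0.048340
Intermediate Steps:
w(F) = 3*F*(590 + F) (w(F) = (F + (F + F))*(F + 590) = (F + 2*F)*(590 + F) = (3*F)*(590 + F) = 3*F*(590 + F))
X(N) = 10 (X(N) = -2 + (146 - 86)/5 = -2 + (1/5)*60 = -2 + 12 = 10)
X(-8)/70722 + w(o(11))/(-409084) = 10/70722 + (3*11*(590 + 11))/(-409084) = 10*(1/70722) + (3*11*601)*(-1/409084) = 5/35361 + 19833*(-1/409084) = 5/35361 - 19833/409084 = -699269293/14465619324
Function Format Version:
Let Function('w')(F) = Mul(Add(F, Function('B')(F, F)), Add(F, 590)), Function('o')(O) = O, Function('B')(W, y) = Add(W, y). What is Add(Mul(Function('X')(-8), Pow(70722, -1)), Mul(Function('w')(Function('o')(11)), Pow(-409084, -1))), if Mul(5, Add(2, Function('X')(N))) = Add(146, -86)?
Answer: Rational(-699269293, 14465619324) ≈ -0.048340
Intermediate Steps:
Function('w')(F) = Mul(3, F, Add(590, F)) (Function('w')(F) = Mul(Add(F, Add(F, F)), Add(F, 590)) = Mul(Add(F, Mul(2, F)), Add(590, F)) = Mul(Mul(3, F), Add(590, F)) = Mul(3, F, Add(590, F)))
Function('X')(N) = 10 (Function('X')(N) = Add(-2, Mul(Rational(1, 5), Add(146, -86))) = Add(-2, Mul(Rational(1, 5), 60)) = Add(-2, 12) = 10)
Add(Mul(Function('X')(-8), Pow(70722, -1)), Mul(Function('w')(Function('o')(11)), Pow(-409084, -1))) = Add(Mul(10, Pow(70722, -1)), Mul(Mul(3, 11, Add(590, 11)), Pow(-409084, -1))) = Add(Mul(10, Rational(1, 70722)), Mul(Mul(3, 11, 601), Rational(-1, 409084))) = Add(Rational(5, 35361), Mul(19833, Rational(-1, 409084))) = Add(Rational(5, 35361), Rational(-19833, 409084)) = Rational(-699269293, 14465619324)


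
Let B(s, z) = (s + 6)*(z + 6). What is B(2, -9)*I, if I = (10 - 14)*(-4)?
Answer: -384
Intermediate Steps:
B(s, z) = (6 + s)*(6 + z)
I = 16 (I = -4*(-4) = 16)
B(2, -9)*I = (36 + 6*2 + 6*(-9) + 2*(-9))*16 = (36 + 12 - 54 - 18)*16 = -24*16 = -384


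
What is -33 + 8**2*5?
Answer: 287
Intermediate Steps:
-33 + 8**2*5 = -33 + 64*5 = -33 + 320 = 287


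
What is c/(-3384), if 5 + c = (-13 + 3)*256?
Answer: 285/376 ≈ 0.75798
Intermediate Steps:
c = -2565 (c = -5 + (-13 + 3)*256 = -5 - 10*256 = -5 - 2560 = -2565)
c/(-3384) = -2565/(-3384) = -2565*(-1/3384) = 285/376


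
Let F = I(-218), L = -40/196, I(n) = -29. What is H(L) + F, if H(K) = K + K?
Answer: -1441/49 ≈ -29.408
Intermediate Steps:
L = -10/49 (L = -40*1/196 = -10/49 ≈ -0.20408)
F = -29
H(K) = 2*K
H(L) + F = 2*(-10/49) - 29 = -20/49 - 29 = -1441/49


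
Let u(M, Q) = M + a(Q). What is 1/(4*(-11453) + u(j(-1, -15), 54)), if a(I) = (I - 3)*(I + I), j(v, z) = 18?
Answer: -1/40286 ≈ -2.4823e-5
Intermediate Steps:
a(I) = 2*I*(-3 + I) (a(I) = (-3 + I)*(2*I) = 2*I*(-3 + I))
u(M, Q) = M + 2*Q*(-3 + Q)
1/(4*(-11453) + u(j(-1, -15), 54)) = 1/(4*(-11453) + (18 + 2*54*(-3 + 54))) = 1/(-45812 + (18 + 2*54*51)) = 1/(-45812 + (18 + 5508)) = 1/(-45812 + 5526) = 1/(-40286) = -1/40286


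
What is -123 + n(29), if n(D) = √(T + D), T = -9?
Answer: -123 + 2*√5 ≈ -118.53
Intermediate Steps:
n(D) = √(-9 + D)
-123 + n(29) = -123 + √(-9 + 29) = -123 + √20 = -123 + 2*√5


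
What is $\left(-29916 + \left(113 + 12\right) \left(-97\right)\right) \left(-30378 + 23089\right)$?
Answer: $306436849$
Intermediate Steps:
$\left(-29916 + \left(113 + 12\right) \left(-97\right)\right) \left(-30378 + 23089\right) = \left(-29916 + 125 \left(-97\right)\right) \left(-7289\right) = \left(-29916 - 12125\right) \left(-7289\right) = \left(-42041\right) \left(-7289\right) = 306436849$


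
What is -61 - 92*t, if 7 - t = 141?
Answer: 12267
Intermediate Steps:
t = -134 (t = 7 - 1*141 = 7 - 141 = -134)
-61 - 92*t = -61 - 92*(-134) = -61 + 12328 = 12267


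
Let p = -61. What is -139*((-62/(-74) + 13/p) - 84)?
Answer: 26156742/2257 ≈ 11589.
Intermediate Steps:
-139*((-62/(-74) + 13/p) - 84) = -139*((-62/(-74) + 13/(-61)) - 84) = -139*((-62*(-1/74) + 13*(-1/61)) - 84) = -139*((31/37 - 13/61) - 84) = -139*(1410/2257 - 84) = -139*(-188178/2257) = 26156742/2257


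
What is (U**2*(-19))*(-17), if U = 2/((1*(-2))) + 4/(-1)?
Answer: 8075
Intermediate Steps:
U = -5 (U = 2/(-2) + 4*(-1) = 2*(-1/2) - 4 = -1 - 4 = -5)
(U**2*(-19))*(-17) = ((-5)**2*(-19))*(-17) = (25*(-19))*(-17) = -475*(-17) = 8075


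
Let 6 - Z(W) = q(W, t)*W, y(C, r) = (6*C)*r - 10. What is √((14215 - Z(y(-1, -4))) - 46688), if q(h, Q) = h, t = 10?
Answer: 3*I*√3587 ≈ 179.67*I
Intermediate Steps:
y(C, r) = -10 + 6*C*r (y(C, r) = 6*C*r - 10 = -10 + 6*C*r)
Z(W) = 6 - W² (Z(W) = 6 - W*W = 6 - W²)
√((14215 - Z(y(-1, -4))) - 46688) = √((14215 - (6 - (-10 + 6*(-1)*(-4))²)) - 46688) = √((14215 - (6 - (-10 + 24)²)) - 46688) = √((14215 - (6 - 1*14²)) - 46688) = √((14215 - (6 - 1*196)) - 46688) = √((14215 - (6 - 196)) - 46688) = √((14215 - 1*(-190)) - 46688) = √((14215 + 190) - 46688) = √(14405 - 46688) = √(-32283) = 3*I*√3587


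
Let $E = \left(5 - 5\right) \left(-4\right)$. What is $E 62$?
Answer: $0$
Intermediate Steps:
$E = 0$ ($E = \left(5 - 5\right) \left(-4\right) = 0 \left(-4\right) = 0$)
$E 62 = 0 \cdot 62 = 0$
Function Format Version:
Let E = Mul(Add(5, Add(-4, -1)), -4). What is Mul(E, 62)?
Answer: 0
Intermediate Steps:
E = 0 (E = Mul(Add(5, -5), -4) = Mul(0, -4) = 0)
Mul(E, 62) = Mul(0, 62) = 0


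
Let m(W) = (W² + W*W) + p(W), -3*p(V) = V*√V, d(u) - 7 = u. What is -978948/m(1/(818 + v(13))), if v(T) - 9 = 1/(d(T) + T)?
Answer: 546879459814704/35893 + 60764384423856*√225159/394823 ≈ 8.8265e+10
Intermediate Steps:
d(u) = 7 + u
p(V) = -V^(3/2)/3 (p(V) = -V*√V/3 = -V^(3/2)/3)
v(T) = 9 + 1/(7 + 2*T) (v(T) = 9 + 1/((7 + T) + T) = 9 + 1/(7 + 2*T))
m(W) = 2*W² - W^(3/2)/3 (m(W) = (W² + W*W) - W^(3/2)/3 = (W² + W²) - W^(3/2)/3 = 2*W² - W^(3/2)/3)
-978948/m(1/(818 + v(13))) = -978948/(2*(1/(818 + 2*(32 + 9*13)/(7 + 2*13)))² - 1/(3*(818 + 2*(32 + 9*13)/(7 + 2*13))^(3/2))) = -978948/(2*(1/(818 + 2*(32 + 117)/(7 + 26)))² - 1/(3*(818 + 2*(32 + 117)/(7 + 26))^(3/2))) = -978948/(2*(1/(818 + 2*149/33))² - 1/(3*(818 + 2*149/33)^(3/2))) = -978948/(2*(1/(818 + 2*(1/33)*149))² - 1/(3*(818 + 2*(1/33)*149)^(3/2))) = -978948/(2*(1/(818 + 298/33))² - 1/(3*(818 + 298/33)^(3/2))) = -978948/(2*(1/(27292/33))² - 33*√225159/372426632/3) = -978948/(2*(33/27292)² - 11*√225159/372426632) = -978948/(2*(1089/744853264) - 11*√225159/372426632) = -978948/(1089/372426632 - 11*√225159/372426632)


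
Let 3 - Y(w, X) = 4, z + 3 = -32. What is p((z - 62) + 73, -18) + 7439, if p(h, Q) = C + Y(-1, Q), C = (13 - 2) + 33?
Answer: 7482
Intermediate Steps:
z = -35 (z = -3 - 32 = -35)
Y(w, X) = -1 (Y(w, X) = 3 - 1*4 = 3 - 4 = -1)
C = 44 (C = 11 + 33 = 44)
p(h, Q) = 43 (p(h, Q) = 44 - 1 = 43)
p((z - 62) + 73, -18) + 7439 = 43 + 7439 = 7482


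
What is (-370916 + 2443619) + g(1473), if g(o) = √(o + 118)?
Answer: 2072703 + √1591 ≈ 2.0727e+6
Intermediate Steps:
g(o) = √(118 + o)
(-370916 + 2443619) + g(1473) = (-370916 + 2443619) + √(118 + 1473) = 2072703 + √1591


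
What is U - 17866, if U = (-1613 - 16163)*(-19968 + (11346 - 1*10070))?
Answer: 332251126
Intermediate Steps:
U = 332268992 (U = -17776*(-19968 + (11346 - 10070)) = -17776*(-19968 + 1276) = -17776*(-18692) = 332268992)
U - 17866 = 332268992 - 17866 = 332251126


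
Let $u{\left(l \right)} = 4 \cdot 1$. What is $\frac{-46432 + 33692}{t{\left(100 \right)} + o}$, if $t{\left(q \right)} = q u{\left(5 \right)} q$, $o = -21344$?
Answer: $- \frac{3185}{4664} \approx -0.68289$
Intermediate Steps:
$u{\left(l \right)} = 4$
$t{\left(q \right)} = 4 q^{2}$ ($t{\left(q \right)} = q 4 q = 4 q q = 4 q^{2}$)
$\frac{-46432 + 33692}{t{\left(100 \right)} + o} = \frac{-46432 + 33692}{4 \cdot 100^{2} - 21344} = - \frac{12740}{4 \cdot 10000 - 21344} = - \frac{12740}{40000 - 21344} = - \frac{12740}{18656} = \left(-12740\right) \frac{1}{18656} = - \frac{3185}{4664}$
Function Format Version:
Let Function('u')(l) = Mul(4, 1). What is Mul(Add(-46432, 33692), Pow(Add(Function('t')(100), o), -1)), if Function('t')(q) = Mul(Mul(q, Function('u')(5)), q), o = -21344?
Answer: Rational(-3185, 4664) ≈ -0.68289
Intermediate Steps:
Function('u')(l) = 4
Function('t')(q) = Mul(4, Pow(q, 2)) (Function('t')(q) = Mul(Mul(q, 4), q) = Mul(Mul(4, q), q) = Mul(4, Pow(q, 2)))
Mul(Add(-46432, 33692), Pow(Add(Function('t')(100), o), -1)) = Mul(Add(-46432, 33692), Pow(Add(Mul(4, Pow(100, 2)), -21344), -1)) = Mul(-12740, Pow(Add(Mul(4, 10000), -21344), -1)) = Mul(-12740, Pow(Add(40000, -21344), -1)) = Mul(-12740, Pow(18656, -1)) = Mul(-12740, Rational(1, 18656)) = Rational(-3185, 4664)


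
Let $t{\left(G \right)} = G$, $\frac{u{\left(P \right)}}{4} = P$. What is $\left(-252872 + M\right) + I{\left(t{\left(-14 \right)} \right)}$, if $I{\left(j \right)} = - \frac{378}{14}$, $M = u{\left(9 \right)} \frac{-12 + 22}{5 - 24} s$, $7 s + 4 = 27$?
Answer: $- \frac{33643847}{133} \approx -2.5296 \cdot 10^{5}$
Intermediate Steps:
$u{\left(P \right)} = 4 P$
$s = \frac{23}{7}$ ($s = - \frac{4}{7} + \frac{1}{7} \cdot 27 = - \frac{4}{7} + \frac{27}{7} = \frac{23}{7} \approx 3.2857$)
$M = - \frac{8280}{133}$ ($M = 4 \cdot 9 \frac{-12 + 22}{5 - 24} \cdot \frac{23}{7} = 36 \frac{10}{-19} \cdot \frac{23}{7} = 36 \cdot 10 \left(- \frac{1}{19}\right) \frac{23}{7} = 36 \left(- \frac{10}{19}\right) \frac{23}{7} = \left(- \frac{360}{19}\right) \frac{23}{7} = - \frac{8280}{133} \approx -62.256$)
$I{\left(j \right)} = -27$ ($I{\left(j \right)} = \left(-378\right) \frac{1}{14} = -27$)
$\left(-252872 + M\right) + I{\left(t{\left(-14 \right)} \right)} = \left(-252872 - \frac{8280}{133}\right) - 27 = - \frac{33640256}{133} - 27 = - \frac{33643847}{133}$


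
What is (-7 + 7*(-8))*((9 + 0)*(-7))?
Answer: 3969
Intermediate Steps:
(-7 + 7*(-8))*((9 + 0)*(-7)) = (-7 - 56)*(9*(-7)) = -63*(-63) = 3969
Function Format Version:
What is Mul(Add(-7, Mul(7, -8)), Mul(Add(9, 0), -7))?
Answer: 3969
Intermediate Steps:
Mul(Add(-7, Mul(7, -8)), Mul(Add(9, 0), -7)) = Mul(Add(-7, -56), Mul(9, -7)) = Mul(-63, -63) = 3969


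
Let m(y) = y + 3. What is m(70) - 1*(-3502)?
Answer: 3575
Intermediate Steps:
m(y) = 3 + y
m(70) - 1*(-3502) = (3 + 70) - 1*(-3502) = 73 + 3502 = 3575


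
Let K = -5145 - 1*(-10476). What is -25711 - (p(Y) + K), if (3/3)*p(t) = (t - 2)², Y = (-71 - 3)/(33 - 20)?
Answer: -5256098/169 ≈ -31101.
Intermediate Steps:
K = 5331 (K = -5145 + 10476 = 5331)
Y = -74/13 ≈ -5.6923
p(t) = (-2 + t)² (p(t) = (t - 2)² = (-2 + t)²)
-25711 - (p(Y) + K) = -25711 - ((-2 - 74/13)² + 5331) = -25711 - ((-100/13)² + 5331) = -25711 - (10000/169 + 5331) = -25711 - 1*910939/169 = -25711 - 910939/169 = -5256098/169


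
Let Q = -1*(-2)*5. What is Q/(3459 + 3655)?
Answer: 5/3557 ≈ 0.0014057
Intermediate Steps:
Q = 10 (Q = 2*5 = 10)
Q/(3459 + 3655) = 10/(3459 + 3655) = 10/7114 = (1/7114)*10 = 5/3557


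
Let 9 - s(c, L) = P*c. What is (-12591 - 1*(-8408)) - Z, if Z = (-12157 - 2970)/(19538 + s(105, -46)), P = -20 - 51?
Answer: -112934239/27002 ≈ -4182.4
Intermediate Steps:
P = -71
s(c, L) = 9 + 71*c (s(c, L) = 9 - (-71)*c = 9 + 71*c)
Z = -15127/27002 (Z = (-12157 - 2970)/(19538 + (9 + 71*105)) = -15127/(19538 + (9 + 7455)) = -15127/(19538 + 7464) = -15127/27002 ≈ -0.56022)
(-12591 - 1*(-8408)) - Z = (-12591 - 1*(-8408)) - 1*(-15127/27002) = (-12591 + 8408) + 15127/27002 = -4183 + 15127/27002 = -112934239/27002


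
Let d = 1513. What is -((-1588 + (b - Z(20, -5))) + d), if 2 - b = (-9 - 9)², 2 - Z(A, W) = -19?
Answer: 418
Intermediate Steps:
Z(A, W) = 21 (Z(A, W) = 2 - 1*(-19) = 2 + 19 = 21)
b = -322 (b = 2 - (-9 - 9)² = 2 - 1*(-18)² = 2 - 1*324 = 2 - 324 = -322)
-((-1588 + (b - Z(20, -5))) + d) = -((-1588 + (-322 - 1*21)) + 1513) = -((-1588 + (-322 - 21)) + 1513) = -((-1588 - 343) + 1513) = -(-1931 + 1513) = -1*(-418) = 418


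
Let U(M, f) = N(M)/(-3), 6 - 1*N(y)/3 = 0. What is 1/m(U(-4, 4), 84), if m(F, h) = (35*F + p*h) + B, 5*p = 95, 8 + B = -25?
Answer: 1/1353 ≈ 0.00073910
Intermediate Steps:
B = -33 (B = -8 - 25 = -33)
p = 19 (p = (⅕)*95 = 19)
N(y) = 18 (N(y) = 18 - 3*0 = 18 + 0 = 18)
U(M, f) = -6 (U(M, f) = 18/(-3) = 18*(-⅓) = -6)
m(F, h) = -33 + 19*h + 35*F (m(F, h) = (35*F + 19*h) - 33 = (19*h + 35*F) - 33 = -33 + 19*h + 35*F)
1/m(U(-4, 4), 84) = 1/(-33 + 19*84 + 35*(-6)) = 1/(-33 + 1596 - 210) = 1/1353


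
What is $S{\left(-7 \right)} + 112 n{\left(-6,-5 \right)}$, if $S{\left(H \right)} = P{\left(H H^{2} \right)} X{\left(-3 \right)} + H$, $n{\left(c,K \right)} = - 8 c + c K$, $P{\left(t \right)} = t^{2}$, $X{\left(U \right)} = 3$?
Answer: $361676$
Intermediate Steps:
$n{\left(c,K \right)} = - 8 c + K c$
$S{\left(H \right)} = H + 3 H^{6}$ ($S{\left(H \right)} = \left(H H^{2}\right)^{2} \cdot 3 + H = \left(H^{3}\right)^{2} \cdot 3 + H = H^{6} \cdot 3 + H = 3 H^{6} + H = H + 3 H^{6}$)
$S{\left(-7 \right)} + 112 n{\left(-6,-5 \right)} = \left(-7 + 3 \left(-7\right)^{6}\right) + 112 \left(- 6 \left(-8 - 5\right)\right) = \left(-7 + 3 \cdot 117649\right) + 112 \left(\left(-6\right) \left(-13\right)\right) = \left(-7 + 352947\right) + 112 \cdot 78 = 352940 + 8736 = 361676$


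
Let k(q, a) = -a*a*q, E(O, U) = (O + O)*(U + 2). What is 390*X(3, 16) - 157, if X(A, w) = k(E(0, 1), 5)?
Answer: -157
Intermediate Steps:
E(O, U) = 2*O*(2 + U) (E(O, U) = (2*O)*(2 + U) = 2*O*(2 + U))
k(q, a) = -q*a² (k(q, a) = -a²*q = -q*a²)
X(A, w) = 0 (X(A, w) = -1*2*0*(2 + 1)*5² = -1*2*0*3*25 = -1*0*25 = 0)
390*X(3, 16) - 157 = 390*0 - 157 = 0 - 157 = -157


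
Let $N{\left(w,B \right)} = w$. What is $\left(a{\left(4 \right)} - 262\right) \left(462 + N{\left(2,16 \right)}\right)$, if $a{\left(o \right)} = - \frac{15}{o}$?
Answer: $-123308$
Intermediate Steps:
$\left(a{\left(4 \right)} - 262\right) \left(462 + N{\left(2,16 \right)}\right) = \left(- \frac{15}{4} - 262\right) \left(462 + 2\right) = \left(\left(-15\right) \frac{1}{4} - 262\right) 464 = \left(- \frac{15}{4} - 262\right) 464 = \left(- \frac{1063}{4}\right) 464 = -123308$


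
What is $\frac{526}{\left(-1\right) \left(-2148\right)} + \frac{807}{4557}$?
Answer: $\frac{688403}{1631406} \approx 0.42197$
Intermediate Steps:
$\frac{526}{\left(-1\right) \left(-2148\right)} + \frac{807}{4557} = \frac{526}{2148} + 807 \cdot \frac{1}{4557} = 526 \cdot \frac{1}{2148} + \frac{269}{1519} = \frac{263}{1074} + \frac{269}{1519} = \frac{688403}{1631406}$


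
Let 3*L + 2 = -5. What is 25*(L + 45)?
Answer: 3200/3 ≈ 1066.7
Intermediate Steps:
L = -7/3 (L = -⅔ + (⅓)*(-5) = -⅔ - 5/3 = -7/3 ≈ -2.3333)
25*(L + 45) = 25*(-7/3 + 45) = 25*(128/3) = 3200/3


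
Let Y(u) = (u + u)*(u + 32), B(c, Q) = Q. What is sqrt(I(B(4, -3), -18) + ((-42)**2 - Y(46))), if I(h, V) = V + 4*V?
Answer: I*sqrt(5502) ≈ 74.175*I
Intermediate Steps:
I(h, V) = 5*V
Y(u) = 2*u*(32 + u) (Y(u) = (2*u)*(32 + u) = 2*u*(32 + u))
sqrt(I(B(4, -3), -18) + ((-42)**2 - Y(46))) = sqrt(5*(-18) + ((-42)**2 - 2*46*(32 + 46))) = sqrt(-90 + (1764 - 2*46*78)) = sqrt(-90 + (1764 - 1*7176)) = sqrt(-90 + (1764 - 7176)) = sqrt(-90 - 5412) = sqrt(-5502) = I*sqrt(5502)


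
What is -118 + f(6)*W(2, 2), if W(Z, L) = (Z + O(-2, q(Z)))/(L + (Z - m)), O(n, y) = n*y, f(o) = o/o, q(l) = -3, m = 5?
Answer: -126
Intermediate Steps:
f(o) = 1
W(Z, L) = (6 + Z)/(-5 + L + Z) (W(Z, L) = (Z - 2*(-3))/(L + (Z - 1*5)) = (Z + 6)/(L + (Z - 5)) = (6 + Z)/(L + (-5 + Z)) = (6 + Z)/(-5 + L + Z))
-118 + f(6)*W(2, 2) = -118 + 1*((6 + 2)/(-5 + 2 + 2)) = -118 + 1*(8/(-1)) = -118 + 1*(-1*8) = -118 + 1*(-8) = -118 - 8 = -126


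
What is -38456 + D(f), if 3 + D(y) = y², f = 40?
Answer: -36859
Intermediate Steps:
D(y) = -3 + y²
-38456 + D(f) = -38456 + (-3 + 40²) = -38456 + (-3 + 1600) = -38456 + 1597 = -36859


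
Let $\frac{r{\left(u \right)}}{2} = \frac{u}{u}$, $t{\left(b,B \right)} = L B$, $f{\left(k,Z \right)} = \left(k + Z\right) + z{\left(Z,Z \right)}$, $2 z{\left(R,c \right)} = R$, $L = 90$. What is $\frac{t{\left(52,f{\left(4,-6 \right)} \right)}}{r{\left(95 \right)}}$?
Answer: $-225$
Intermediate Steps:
$z{\left(R,c \right)} = \frac{R}{2}$
$f{\left(k,Z \right)} = k + \frac{3 Z}{2}$ ($f{\left(k,Z \right)} = \left(k + Z\right) + \frac{Z}{2} = \left(Z + k\right) + \frac{Z}{2} = k + \frac{3 Z}{2}$)
$t{\left(b,B \right)} = 90 B$
$r{\left(u \right)} = 2$ ($r{\left(u \right)} = 2 \frac{u}{u} = 2 \cdot 1 = 2$)
$\frac{t{\left(52,f{\left(4,-6 \right)} \right)}}{r{\left(95 \right)}} = \frac{90 \left(4 + \frac{3}{2} \left(-6\right)\right)}{2} = 90 \left(4 - 9\right) \frac{1}{2} = 90 \left(-5\right) \frac{1}{2} = \left(-450\right) \frac{1}{2} = -225$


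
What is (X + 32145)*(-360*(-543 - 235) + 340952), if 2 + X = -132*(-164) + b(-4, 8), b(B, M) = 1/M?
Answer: 33406009941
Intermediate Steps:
X = 173169/8 (X = -2 + (-132*(-164) + 1/8) = -2 + (21648 + ⅛) = -2 + 173185/8 = 173169/8 ≈ 21646.)
(X + 32145)*(-360*(-543 - 235) + 340952) = (173169/8 + 32145)*(-360*(-543 - 235) + 340952) = 430329*(-360*(-778) + 340952)/8 = 430329*(280080 + 340952)/8 = (430329/8)*621032 = 33406009941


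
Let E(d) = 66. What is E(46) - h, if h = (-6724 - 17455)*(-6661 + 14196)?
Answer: 182188831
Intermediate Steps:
h = -182188765 (h = -24179*7535 = -182188765)
E(46) - h = 66 - 1*(-182188765) = 66 + 182188765 = 182188831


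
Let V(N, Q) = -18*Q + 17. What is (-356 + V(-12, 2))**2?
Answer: 140625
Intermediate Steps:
V(N, Q) = 17 - 18*Q
(-356 + V(-12, 2))**2 = (-356 + (17 - 18*2))**2 = (-356 + (17 - 36))**2 = (-356 - 19)**2 = (-375)**2 = 140625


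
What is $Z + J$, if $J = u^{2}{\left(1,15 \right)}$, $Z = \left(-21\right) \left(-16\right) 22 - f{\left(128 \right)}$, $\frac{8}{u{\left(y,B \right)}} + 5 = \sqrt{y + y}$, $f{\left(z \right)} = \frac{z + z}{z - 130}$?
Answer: $\frac{3979808}{529} + \frac{640 \sqrt{2}}{529} \approx 7525.0$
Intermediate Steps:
$f{\left(z \right)} = \frac{2 z}{-130 + z}$
$u{\left(y,B \right)} = \frac{8}{-5 + \sqrt{2} \sqrt{y}}$ ($u{\left(y,B \right)} = \frac{8}{-5 + \sqrt{y + y}} = \frac{8}{-5 + \sqrt{2 y}} = \frac{8}{-5 + \sqrt{2} \sqrt{y}}$)
$Z = 7520$ ($Z = \left(-21\right) \left(-16\right) 22 - 2 \cdot 128 \frac{1}{-130 + 128} = 336 \cdot 22 - 2 \cdot 128 \frac{1}{-2} = 7392 - 2 \cdot 128 \left(- \frac{1}{2}\right) = 7392 - -128 = 7392 + 128 = 7520$)
$J = \frac{64}{\left(-5 + \sqrt{2}\right)^{2}}$ ($J = \left(\frac{8}{-5 + \sqrt{2} \sqrt{1}}\right)^{2} = \left(\frac{8}{-5 + \sqrt{2} \cdot 1}\right)^{2} = \left(\frac{8}{-5 + \sqrt{2}}\right)^{2} = \frac{64}{\left(-5 + \sqrt{2}\right)^{2}} \approx 4.9775$)
$Z + J = 7520 + \frac{64}{\left(5 - \sqrt{2}\right)^{2}}$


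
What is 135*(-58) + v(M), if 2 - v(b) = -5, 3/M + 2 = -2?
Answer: -7823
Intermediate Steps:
M = -3/4 (M = 3/(-2 - 2) = 3/(-4) = 3*(-1/4) = -3/4 ≈ -0.75000)
v(b) = 7 (v(b) = 2 - 1*(-5) = 2 + 5 = 7)
135*(-58) + v(M) = 135*(-58) + 7 = -7830 + 7 = -7823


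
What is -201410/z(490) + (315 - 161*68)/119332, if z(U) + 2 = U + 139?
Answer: -2185575001/6801924 ≈ -321.32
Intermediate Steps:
z(U) = 137 + U (z(U) = -2 + (U + 139) = -2 + (139 + U) = 137 + U)
-201410/z(490) + (315 - 161*68)/119332 = -201410/(137 + 490) + (315 - 161*68)/119332 = -201410/627 + (315 - 10948)*(1/119332) = -201410*1/627 - 10633*1/119332 = -18310/57 - 10633/119332 = -2185575001/6801924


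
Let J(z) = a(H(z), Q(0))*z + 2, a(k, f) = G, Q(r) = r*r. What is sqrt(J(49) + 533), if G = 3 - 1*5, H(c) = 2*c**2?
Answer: sqrt(437) ≈ 20.905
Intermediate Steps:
Q(r) = r**2
G = -2 (G = 3 - 5 = -2)
a(k, f) = -2
J(z) = 2 - 2*z (J(z) = -2*z + 2 = 2 - 2*z)
sqrt(J(49) + 533) = sqrt((2 - 2*49) + 533) = sqrt((2 - 98) + 533) = sqrt(-96 + 533) = sqrt(437)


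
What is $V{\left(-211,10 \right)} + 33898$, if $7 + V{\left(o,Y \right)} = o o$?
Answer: $78412$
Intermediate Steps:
$V{\left(o,Y \right)} = -7 + o^{2}$ ($V{\left(o,Y \right)} = -7 + o o = -7 + o^{2}$)
$V{\left(-211,10 \right)} + 33898 = \left(-7 + \left(-211\right)^{2}\right) + 33898 = \left(-7 + 44521\right) + 33898 = 44514 + 33898 = 78412$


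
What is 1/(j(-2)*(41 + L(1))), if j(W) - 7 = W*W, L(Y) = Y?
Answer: 1/462 ≈ 0.0021645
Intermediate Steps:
j(W) = 7 + W**2 (j(W) = 7 + W*W = 7 + W**2)
1/(j(-2)*(41 + L(1))) = 1/((7 + (-2)**2)*(41 + 1)) = 1/((7 + 4)*42) = 1/(11*42) = 1/462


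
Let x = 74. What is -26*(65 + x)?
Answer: -3614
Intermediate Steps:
-26*(65 + x) = -26*(65 + 74) = -26*139 = -3614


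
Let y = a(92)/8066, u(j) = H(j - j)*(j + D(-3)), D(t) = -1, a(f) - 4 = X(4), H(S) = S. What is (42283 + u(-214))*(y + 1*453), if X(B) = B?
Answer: 77249053699/4033 ≈ 1.9154e+7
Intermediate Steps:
a(f) = 8 (a(f) = 4 + 4 = 8)
u(j) = 0 (u(j) = (j - j)*(j - 1) = 0*(-1 + j) = 0)
y = 4/4033 (y = 8/8066 = 8*(1/8066) = 4/4033 ≈ 0.00099182)
(42283 + u(-214))*(y + 1*453) = (42283 + 0)*(4/4033 + 1*453) = 42283*(4/4033 + 453) = 42283*(1826953/4033) = 77249053699/4033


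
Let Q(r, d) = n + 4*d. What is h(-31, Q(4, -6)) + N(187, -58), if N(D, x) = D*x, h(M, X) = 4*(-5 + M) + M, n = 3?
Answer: -11021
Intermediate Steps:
Q(r, d) = 3 + 4*d
h(M, X) = -20 + 5*M (h(M, X) = (-20 + 4*M) + M = -20 + 5*M)
h(-31, Q(4, -6)) + N(187, -58) = (-20 + 5*(-31)) + 187*(-58) = (-20 - 155) - 10846 = -175 - 10846 = -11021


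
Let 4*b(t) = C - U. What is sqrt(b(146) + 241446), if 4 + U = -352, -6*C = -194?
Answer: sqrt(8695551)/6 ≈ 491.47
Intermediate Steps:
C = 97/3 (C = -1/6*(-194) = 97/3 ≈ 32.333)
U = -356 (U = -4 - 352 = -356)
b(t) = 1165/12 (b(t) = (97/3 - 1*(-356))/4 = (97/3 + 356)/4 = (1/4)*(1165/3) = 1165/12)
sqrt(b(146) + 241446) = sqrt(1165/12 + 241446) = sqrt(2898517/12) = sqrt(8695551)/6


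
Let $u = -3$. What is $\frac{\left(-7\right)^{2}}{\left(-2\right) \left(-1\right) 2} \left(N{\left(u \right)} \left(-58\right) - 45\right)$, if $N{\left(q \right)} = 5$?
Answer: $- \frac{16415}{4} \approx -4103.8$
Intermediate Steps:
$\frac{\left(-7\right)^{2}}{\left(-2\right) \left(-1\right) 2} \left(N{\left(u \right)} \left(-58\right) - 45\right) = \frac{\left(-7\right)^{2}}{\left(-2\right) \left(-1\right) 2} \left(5 \left(-58\right) - 45\right) = \frac{49}{2 \cdot 2} \left(-290 - 45\right) = \frac{49}{4} \left(-335\right) = - \frac{16415}{4}$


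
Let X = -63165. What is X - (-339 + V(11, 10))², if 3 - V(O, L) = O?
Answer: -183574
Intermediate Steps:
V(O, L) = 3 - O
X - (-339 + V(11, 10))² = -63165 - (-339 + (3 - 1*11))² = -63165 - (-339 + (3 - 11))² = -63165 - (-339 - 8)² = -63165 - 1*(-347)² = -63165 - 1*120409 = -63165 - 120409 = -183574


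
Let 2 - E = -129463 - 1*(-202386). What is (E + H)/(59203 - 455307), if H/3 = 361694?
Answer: -1012161/396104 ≈ -2.5553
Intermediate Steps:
H = 1085082 (H = 3*361694 = 1085082)
E = -72921 (E = 2 - (-129463 - 1*(-202386)) = 2 - (-129463 + 202386) = 2 - 1*72923 = 2 - 72923 = -72921)
(E + H)/(59203 - 455307) = (-72921 + 1085082)/(59203 - 455307) = 1012161/(-396104) = 1012161*(-1/396104) = -1012161/396104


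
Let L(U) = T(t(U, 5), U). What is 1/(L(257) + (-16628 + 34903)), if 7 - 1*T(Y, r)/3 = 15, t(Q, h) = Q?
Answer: 1/18251 ≈ 5.4792e-5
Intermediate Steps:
T(Y, r) = -24 (T(Y, r) = 21 - 3*15 = 21 - 45 = -24)
L(U) = -24
1/(L(257) + (-16628 + 34903)) = 1/(-24 + (-16628 + 34903)) = 1/(-24 + 18275) = 1/18251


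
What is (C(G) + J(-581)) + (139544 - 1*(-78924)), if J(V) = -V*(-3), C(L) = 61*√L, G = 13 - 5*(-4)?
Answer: 216725 + 61*√33 ≈ 2.1708e+5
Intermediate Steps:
G = 33 (G = 13 + 20 = 33)
J(V) = 3*V (J(V) = -(-3)*V = 3*V)
(C(G) + J(-581)) + (139544 - 1*(-78924)) = (61*√33 + 3*(-581)) + (139544 - 1*(-78924)) = (61*√33 - 1743) + (139544 + 78924) = (-1743 + 61*√33) + 218468 = 216725 + 61*√33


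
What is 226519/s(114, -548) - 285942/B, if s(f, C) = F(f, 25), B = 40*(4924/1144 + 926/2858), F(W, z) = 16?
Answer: 1908597137119/151321360 ≈ 12613.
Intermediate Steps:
B = 37830340/204347 (B = 40*(4924*(1/1144) + 926*(1/2858)) = 40*(1231/286 + 463/1429) = 40*(1891517/408694) = 37830340/204347 ≈ 185.13)
s(f, C) = 16
226519/s(114, -548) - 285942/B = 226519/16 - 285942/37830340/204347 = 226519*(1/16) - 285942*204347/37830340 = 226519/16 - 29215694937/18915170 = 1908597137119/151321360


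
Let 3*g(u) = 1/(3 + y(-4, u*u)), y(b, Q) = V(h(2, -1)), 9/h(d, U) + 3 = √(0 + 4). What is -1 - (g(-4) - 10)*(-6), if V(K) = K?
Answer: -184/3 ≈ -61.333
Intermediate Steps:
h(d, U) = -9 (h(d, U) = 9/(-3 + √(0 + 4)) = 9/(-3 + √4) = 9/(-3 + 2) = 9/(-1) = 9*(-1) = -9)
y(b, Q) = -9
g(u) = -1/18 (g(u) = 1/(3*(3 - 9)) = (⅓)/(-6) = (⅓)*(-⅙) = -1/18)
-1 - (g(-4) - 10)*(-6) = -1 - (-1/18 - 10)*(-6) = -1 - (-181)*(-6)/18 = -1 - 1*181/3 = -1 - 181/3 = -184/3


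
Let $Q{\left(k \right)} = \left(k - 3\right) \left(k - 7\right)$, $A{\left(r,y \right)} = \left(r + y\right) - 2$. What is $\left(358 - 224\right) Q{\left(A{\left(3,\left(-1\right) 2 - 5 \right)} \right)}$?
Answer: $15678$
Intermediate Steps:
$A{\left(r,y \right)} = -2 + r + y$
$Q{\left(k \right)} = \left(-7 + k\right) \left(-3 + k\right)$ ($Q{\left(k \right)} = \left(-3 + k\right) \left(-7 + k\right) = \left(-7 + k\right) \left(-3 + k\right)$)
$\left(358 - 224\right) Q{\left(A{\left(3,\left(-1\right) 2 - 5 \right)} \right)} = \left(358 - 224\right) \left(21 + \left(-2 + 3 - 7\right)^{2} - 10 \left(-2 + 3 - 7\right)\right) = 134 \left(21 + \left(-2 + 3 - 7\right)^{2} - 10 \left(-2 + 3 - 7\right)\right) = 134 \left(21 + \left(-6\right)^{2} - -60\right) = 134 \left(21 + 36 + 60\right) = 134 \cdot 117 = 15678$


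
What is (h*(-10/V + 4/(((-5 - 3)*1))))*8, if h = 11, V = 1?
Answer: -924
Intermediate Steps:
(h*(-10/V + 4/(((-5 - 3)*1))))*8 = (11*(-10/1 + 4/(((-5 - 3)*1))))*8 = (11*(-10*1 + 4/((-8*1))))*8 = (11*(-10 + 4/(-8)))*8 = (11*(-10 + 4*(-⅛)))*8 = (11*(-10 - ½))*8 = (11*(-21/2))*8 = -231/2*8 = -924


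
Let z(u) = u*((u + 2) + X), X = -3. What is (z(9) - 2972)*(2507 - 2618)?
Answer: 321900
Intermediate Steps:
z(u) = u*(-1 + u) (z(u) = u*((u + 2) - 3) = u*((2 + u) - 3) = u*(-1 + u))
(z(9) - 2972)*(2507 - 2618) = (9*(-1 + 9) - 2972)*(2507 - 2618) = (9*8 - 2972)*(-111) = (72 - 2972)*(-111) = -2900*(-111) = 321900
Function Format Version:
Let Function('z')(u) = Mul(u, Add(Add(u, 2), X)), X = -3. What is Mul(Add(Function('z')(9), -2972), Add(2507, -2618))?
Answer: 321900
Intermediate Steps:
Function('z')(u) = Mul(u, Add(-1, u)) (Function('z')(u) = Mul(u, Add(Add(u, 2), -3)) = Mul(u, Add(Add(2, u), -3)) = Mul(u, Add(-1, u)))
Mul(Add(Function('z')(9), -2972), Add(2507, -2618)) = Mul(Add(Mul(9, Add(-1, 9)), -2972), Add(2507, -2618)) = Mul(Add(Mul(9, 8), -2972), -111) = Mul(Add(72, -2972), -111) = Mul(-2900, -111) = 321900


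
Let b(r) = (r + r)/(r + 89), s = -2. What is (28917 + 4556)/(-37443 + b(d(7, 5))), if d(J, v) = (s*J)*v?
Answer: -57817/64687 ≈ -0.89380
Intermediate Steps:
d(J, v) = -2*J*v (d(J, v) = (-2*J)*v = -2*J*v)
b(r) = 2*r/(89 + r) (b(r) = (2*r)/(89 + r) = 2*r/(89 + r))
(28917 + 4556)/(-37443 + b(d(7, 5))) = (28917 + 4556)/(-37443 + 2*(-2*7*5)/(89 - 2*7*5)) = 33473/(-37443 + 2*(-70)/(89 - 70)) = 33473/(-37443 + 2*(-70)/19) = 33473/(-37443 + 2*(-70)*(1/19)) = 33473/(-37443 - 140/19) = 33473/(-711557/19) = 33473*(-19/711557) = -57817/64687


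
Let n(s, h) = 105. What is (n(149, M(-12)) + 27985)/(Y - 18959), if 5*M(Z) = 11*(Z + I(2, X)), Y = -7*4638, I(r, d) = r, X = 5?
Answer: -5618/10285 ≈ -0.54623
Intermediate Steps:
Y = -32466
M(Z) = 22/5 + 11*Z/5 (M(Z) = (11*(Z + 2))/5 = (11*(2 + Z))/5 = (22 + 11*Z)/5 = 22/5 + 11*Z/5)
(n(149, M(-12)) + 27985)/(Y - 18959) = (105 + 27985)/(-32466 - 18959) = 28090/(-51425) = 28090*(-1/51425) = -5618/10285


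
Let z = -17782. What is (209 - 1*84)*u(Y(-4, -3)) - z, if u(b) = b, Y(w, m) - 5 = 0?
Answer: 18407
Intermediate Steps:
Y(w, m) = 5 (Y(w, m) = 5 + 0 = 5)
(209 - 1*84)*u(Y(-4, -3)) - z = (209 - 1*84)*5 - 1*(-17782) = (209 - 84)*5 + 17782 = 125*5 + 17782 = 625 + 17782 = 18407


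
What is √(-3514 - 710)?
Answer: 8*I*√66 ≈ 64.992*I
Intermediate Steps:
√(-3514 - 710) = √(-4224) = 8*I*√66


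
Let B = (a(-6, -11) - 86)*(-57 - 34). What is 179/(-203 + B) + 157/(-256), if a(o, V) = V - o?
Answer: -611211/1033984 ≈ -0.59112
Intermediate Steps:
B = 8281 (B = ((-11 - 1*(-6)) - 86)*(-57 - 34) = ((-11 + 6) - 86)*(-91) = (-5 - 86)*(-91) = -91*(-91) = 8281)
179/(-203 + B) + 157/(-256) = 179/(-203 + 8281) + 157/(-256) = 179/8078 + 157*(-1/256) = 179*(1/8078) - 157/256 = 179/8078 - 157/256 = -611211/1033984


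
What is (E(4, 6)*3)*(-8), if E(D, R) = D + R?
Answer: -240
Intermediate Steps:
(E(4, 6)*3)*(-8) = ((4 + 6)*3)*(-8) = (10*3)*(-8) = 30*(-8) = -240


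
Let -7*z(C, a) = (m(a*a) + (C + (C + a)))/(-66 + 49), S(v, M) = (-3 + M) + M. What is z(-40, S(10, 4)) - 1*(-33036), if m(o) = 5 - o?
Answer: 3931189/119 ≈ 33035.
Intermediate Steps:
S(v, M) = -3 + 2*M
z(C, a) = 5/119 - a²/119 + a/119 + 2*C/119 (z(C, a) = -((5 - a*a) + (C + (C + a)))/(7*(-66 + 49)) = -((5 - a²) + (a + 2*C))/(7*(-17)) = -(5 + a - a² + 2*C)*(-1)/(7*17) = -(-5/17 - 2*C/17 - a/17 + a²/17)/7 = 5/119 - a²/119 + a/119 + 2*C/119)
z(-40, S(10, 4)) - 1*(-33036) = (5/119 - (-3 + 2*4)²/119 + (-3 + 2*4)/119 + (2/119)*(-40)) - 1*(-33036) = (5/119 - (-3 + 8)²/119 + (-3 + 8)/119 - 80/119) + 33036 = (5/119 - 1/119*5² + (1/119)*5 - 80/119) + 33036 = (5/119 - 1/119*25 + 5/119 - 80/119) + 33036 = (5/119 - 25/119 + 5/119 - 80/119) + 33036 = -95/119 + 33036 = 3931189/119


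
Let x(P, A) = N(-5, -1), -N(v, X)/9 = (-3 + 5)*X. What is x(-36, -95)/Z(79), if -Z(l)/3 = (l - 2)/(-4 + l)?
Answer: -450/77 ≈ -5.8442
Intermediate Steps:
Z(l) = -3*(-2 + l)/(-4 + l) (Z(l) = -3*(l - 2)/(-4 + l) = -3*(-2 + l)/(-4 + l))
N(v, X) = -18*X (N(v, X) = -9*(-3 + 5)*X = -18*X)
x(P, A) = 18 (x(P, A) = -18*(-1) = 18)
x(-36, -95)/Z(79) = 18/((3*(2 - 1*79)/(-4 + 79))) = 18/((3*(2 - 79)/75)) = 18/((3*(1/75)*(-77))) = 18/(-77/25) = 18*(-25/77) = -450/77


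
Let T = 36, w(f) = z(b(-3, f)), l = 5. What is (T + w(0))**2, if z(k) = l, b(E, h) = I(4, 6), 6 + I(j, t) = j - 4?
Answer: 1681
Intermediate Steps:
I(j, t) = -10 + j (I(j, t) = -6 + (j - 4) = -6 + (-4 + j) = -10 + j)
b(E, h) = -6 (b(E, h) = -10 + 4 = -6)
z(k) = 5
w(f) = 5
(T + w(0))**2 = (36 + 5)**2 = 41**2 = 1681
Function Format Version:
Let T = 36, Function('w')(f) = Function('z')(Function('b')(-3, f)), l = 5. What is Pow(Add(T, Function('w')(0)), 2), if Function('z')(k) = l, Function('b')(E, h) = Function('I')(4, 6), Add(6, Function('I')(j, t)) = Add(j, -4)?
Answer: 1681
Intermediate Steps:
Function('I')(j, t) = Add(-10, j) (Function('I')(j, t) = Add(-6, Add(j, -4)) = Add(-6, Add(-4, j)) = Add(-10, j))
Function('b')(E, h) = -6 (Function('b')(E, h) = Add(-10, 4) = -6)
Function('z')(k) = 5
Function('w')(f) = 5
Pow(Add(T, Function('w')(0)), 2) = Pow(Add(36, 5), 2) = Pow(41, 2) = 1681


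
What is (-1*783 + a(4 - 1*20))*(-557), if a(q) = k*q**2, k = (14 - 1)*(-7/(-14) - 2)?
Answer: 3216675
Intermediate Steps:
k = -39/2 (k = 13*(-7*(-1/14) - 2) = 13*(1/2 - 2) = 13*(-3/2) = -39/2 ≈ -19.500)
a(q) = -39*q**2/2
(-1*783 + a(4 - 1*20))*(-557) = (-1*783 - 39*(4 - 1*20)**2/2)*(-557) = (-783 - 39*(4 - 20)**2/2)*(-557) = (-783 - 39/2*(-16)**2)*(-557) = (-783 - 39/2*256)*(-557) = (-783 - 4992)*(-557) = -5775*(-557) = 3216675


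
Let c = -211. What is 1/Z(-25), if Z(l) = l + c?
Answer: -1/236 ≈ -0.0042373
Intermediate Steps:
Z(l) = -211 + l (Z(l) = l - 211 = -211 + l)
1/Z(-25) = 1/(-211 - 25) = 1/(-236) = -1/236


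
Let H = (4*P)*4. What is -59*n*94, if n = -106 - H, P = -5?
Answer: 144196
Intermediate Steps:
H = -80 (H = (4*(-5))*4 = -20*4 = -80)
n = -26 (n = -106 - 1*(-80) = -106 + 80 = -26)
-59*n*94 = -59*(-26)*94 = 1534*94 = 144196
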